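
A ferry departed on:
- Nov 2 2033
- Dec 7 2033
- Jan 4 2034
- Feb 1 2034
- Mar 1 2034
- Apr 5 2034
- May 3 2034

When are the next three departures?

Jun 7 2034, Jul 5 2034, Aug 2 2034

Gaps: 35, 28, 28, 28, 35, 28 days — a mix of 28 and 35. Every date is a Wednesday.
Each is the 1st Wednesday of its month.
June 2034 — 1st Wednesday is Jun 7 2034.
July 2034 — 1st Wednesday is Jul 5 2034.
August 2034 — 1st Wednesday is Aug 2 2034.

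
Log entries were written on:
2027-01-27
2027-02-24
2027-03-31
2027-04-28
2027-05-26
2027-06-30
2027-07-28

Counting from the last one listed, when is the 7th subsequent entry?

2028-02-23

These are Wednesdays with 28, 35, 28, 28, 35, 28-day gaps.
Each is the final Wednesday of its month — 2027-03-31 is past the 28th, so '4th Wednesday' doesn't fit.
Last Wednesday of August 2027: 2027-08-25.
September 2027 ends with Wednesday 2027-09-29.
Last Wednesday of October 2027: 2027-10-27.
November 2027 ends with Wednesday 2027-11-24.
December 2027 ends with Wednesday 2027-12-29.
January 2028 ends with Wednesday 2028-01-26.
Last Wednesday of February 2028: 2028-02-23.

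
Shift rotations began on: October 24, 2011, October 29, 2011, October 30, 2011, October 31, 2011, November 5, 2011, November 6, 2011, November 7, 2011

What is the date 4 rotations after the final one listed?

November 19, 2011

The gap pattern 5, 1, 1, 5, 1, 1 repeats every 3 events.
These are the Mondays, Saturdays and Sundays of each week.
The following Saturday is November 12, 2011.
The following Sunday is November 13, 2011.
The following Monday is November 14, 2011.
Next Saturday: November 19, 2011.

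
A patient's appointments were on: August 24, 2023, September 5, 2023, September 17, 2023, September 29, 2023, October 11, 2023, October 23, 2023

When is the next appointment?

The spacing is 12, 12, 12, 12, 12 days — always 12 days.
October 23, 2023 + 12 days = November 4, 2023.

November 4, 2023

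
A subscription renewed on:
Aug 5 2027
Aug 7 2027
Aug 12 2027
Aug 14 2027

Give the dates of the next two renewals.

Aug 19 2027, Aug 21 2027

Every event lands on a Thursday or Saturday (gaps cycle 2, 5, 2).
So the schedule is: every Thursday and Saturday.
The following Thursday is Aug 19 2027.
Next Saturday: Aug 21 2027.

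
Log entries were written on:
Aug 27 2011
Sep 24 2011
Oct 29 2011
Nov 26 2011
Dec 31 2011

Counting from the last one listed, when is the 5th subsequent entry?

All Saturdays; the gaps (28, 35, 28, 35) vary with month length.
This is the last Saturday of each month.
Last Saturday of January 2012: Jan 28 2012.
February 2012 ends with Saturday Feb 25 2012.
Last Saturday of March 2012: Mar 31 2012.
Last Saturday of April 2012: Apr 28 2012.
May 2012 ends with Saturday May 26 2012.

May 26 2012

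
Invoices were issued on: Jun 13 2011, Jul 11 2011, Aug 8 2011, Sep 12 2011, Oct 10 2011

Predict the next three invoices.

These are Mondays at 28- or 35-day spacing (28, 28, 35, 28).
The pattern: 2nd Monday of the month.
November 2011 — 2nd Monday is Nov 14 2011.
2nd Monday of December 2011: Dec 12 2011.
2nd Monday of January 2012: Jan 9 2012.

Nov 14 2011, Dec 12 2011, Jan 9 2012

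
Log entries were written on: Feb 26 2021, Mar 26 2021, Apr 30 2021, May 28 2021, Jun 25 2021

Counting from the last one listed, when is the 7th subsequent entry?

Jan 28 2022

Every date is a Friday; gaps 28, 35, 28, 28 days.
Each is the last Friday of its month (at least one falls on the 29th or later, ruling out '4th Friday').
Last Friday of July 2021: Jul 30 2021.
August 2021 ends with Friday Aug 27 2021.
September 2021 ends with Friday Sep 24 2021.
October 2021 ends with Friday Oct 29 2021.
Last Friday of November 2021: Nov 26 2021.
December 2021 ends with Friday Dec 31 2021.
Last Friday of January 2022: Jan 28 2022.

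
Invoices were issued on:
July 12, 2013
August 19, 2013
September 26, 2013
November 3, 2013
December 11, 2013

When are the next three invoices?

Every event comes 38 days after the last (38, 38, 38, 38).
December 11, 2013 + 38 days = January 18, 2014.
January 18, 2014 + 38 days = February 25, 2014.
February 25, 2014 + 38 days = April 4, 2014.

January 18, 2014; February 25, 2014; April 4, 2014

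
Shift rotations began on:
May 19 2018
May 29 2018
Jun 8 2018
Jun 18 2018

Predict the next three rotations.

Jun 28 2018, Jul 8 2018, Jul 18 2018

The spacing is 10, 10, 10 days — always 10 days.
Jun 18 2018 + 10 days = Jun 28 2018.
Jun 28 2018 + 10 days = Jul 8 2018.
Jul 8 2018 + 10 days = Jul 18 2018.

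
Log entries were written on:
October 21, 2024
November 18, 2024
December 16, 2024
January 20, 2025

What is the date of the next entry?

February 17, 2025

All dates are Mondays, 28, 28, 35 days apart.
Specifically, the 3rd Monday of each month.
February 2025 — 3rd Monday is February 17, 2025.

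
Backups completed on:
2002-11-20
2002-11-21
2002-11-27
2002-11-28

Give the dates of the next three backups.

The gap pattern 1, 6, 1 repeats every 2 events.
These are the Wednesdays and Thursdays of each week.
Next Wednesday: 2002-12-04.
Next Thursday: 2002-12-05.
The following Wednesday is 2002-12-11.

2002-12-04, 2002-12-05, 2002-12-11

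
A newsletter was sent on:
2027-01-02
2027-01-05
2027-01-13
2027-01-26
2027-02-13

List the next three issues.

2027-03-08, 2027-04-05, 2027-05-08

Gaps: 3, 8, 13, 18 days — each gap is 5 larger than the previous one.
Next gap: 23 days. 2027-02-13 + 23 days = 2027-03-08.
Next gap: 28 days. 2027-03-08 + 28 days = 2027-04-05.
Next gap: 33 days. 2027-04-05 + 33 days = 2027-05-08.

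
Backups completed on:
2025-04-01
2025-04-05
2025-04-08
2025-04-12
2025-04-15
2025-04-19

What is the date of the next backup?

2025-04-22

The gap pattern 4, 3, 4, 3, 4 repeats every 2 events.
These are the Tuesdays and Saturdays of each week.
Next Tuesday: 2025-04-22.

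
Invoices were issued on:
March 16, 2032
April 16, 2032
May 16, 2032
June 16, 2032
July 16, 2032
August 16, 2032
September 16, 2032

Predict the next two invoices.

The day-of-month is always 16 (31, 30, 31, 30, 31, 31 days between events).
So this recurs on the 16th of each month.
October 2032: October 16, 2032.
November 2032: November 16, 2032.

October 16, 2032; November 16, 2032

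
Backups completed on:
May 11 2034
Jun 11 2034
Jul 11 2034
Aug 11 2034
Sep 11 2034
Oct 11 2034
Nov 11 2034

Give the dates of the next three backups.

Dec 11 2034, Jan 11 2035, Feb 11 2035

Each date is the 11th; the gaps (31, 30, 31, 31, 30, 31) track the month lengths.
The rule is the 11th of each month.
December 2034: Dec 11 2034.
Next: January 2035 → Jan 11 2035.
Next: February 2035 → Feb 11 2035.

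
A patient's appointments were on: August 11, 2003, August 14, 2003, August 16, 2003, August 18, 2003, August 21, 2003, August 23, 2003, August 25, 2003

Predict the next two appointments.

Gaps: 3, 2, 2, 3, 2, 2 days — not constant, but cyclic with period 3.
The events fall on every Monday, Thursday and Saturday.
Next Thursday: August 28, 2003.
The following Saturday is August 30, 2003.

August 28, 2003; August 30, 2003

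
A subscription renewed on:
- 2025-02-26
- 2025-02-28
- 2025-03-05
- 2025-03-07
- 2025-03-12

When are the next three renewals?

Gaps: 2, 5, 2, 5 days — not constant, but cyclic with period 2.
The events fall on every Wednesday and Friday.
Next Friday: 2025-03-14.
The following Wednesday is 2025-03-19.
The following Friday is 2025-03-21.

2025-03-14, 2025-03-19, 2025-03-21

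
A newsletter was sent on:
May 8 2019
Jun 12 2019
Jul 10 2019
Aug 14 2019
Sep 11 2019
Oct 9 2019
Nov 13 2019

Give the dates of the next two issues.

All dates are Wednesdays, 35, 28, 35, 28, 28, 35 days apart.
Specifically, the 2nd Wednesday of each month.
2nd Wednesday of December 2019: Dec 11 2019.
January 2020 — 2nd Wednesday is Jan 8 2020.

Dec 11 2019, Jan 8 2020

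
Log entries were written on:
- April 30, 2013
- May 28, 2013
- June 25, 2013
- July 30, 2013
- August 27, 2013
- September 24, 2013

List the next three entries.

October 29, 2013; November 26, 2013; December 31, 2013

All Tuesdays; the gaps (28, 28, 35, 28, 28) vary with month length.
This is the last Tuesday of each month.
October 2013 ends with Tuesday October 29, 2013.
Last Tuesday of November 2013: November 26, 2013.
Last Tuesday of December 2013: December 31, 2013.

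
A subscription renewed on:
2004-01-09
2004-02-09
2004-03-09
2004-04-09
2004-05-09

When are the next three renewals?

Gaps: 31, 29, 31, 30 days — not constant. Every event is on the 9th of the month.
Pattern: the 9th of each month.
Next: June 2004 → 2004-06-09.
Next: July 2004 → 2004-07-09.
Next: August 2004 → 2004-08-09.

2004-06-09, 2004-07-09, 2004-08-09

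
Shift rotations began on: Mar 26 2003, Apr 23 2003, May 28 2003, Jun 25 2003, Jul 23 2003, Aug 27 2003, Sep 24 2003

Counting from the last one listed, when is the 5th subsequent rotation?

All dates are Wednesdays, 28, 35, 28, 28, 35, 28 days apart.
Specifically, the 4th Wednesday of each month.
4th Wednesday of October 2003: Oct 22 2003.
November 2003 — 4th Wednesday is Nov 26 2003.
4th Wednesday of December 2003: Dec 24 2003.
4th Wednesday of January 2004: Jan 28 2004.
February 2004 — 4th Wednesday is Feb 25 2004.

Feb 25 2004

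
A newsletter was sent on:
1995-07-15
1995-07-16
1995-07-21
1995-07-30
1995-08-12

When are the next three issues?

Intervals are 1, 5, 9, 13 days — an arithmetic progression with common difference 4.
Next gap: 17 days. 1995-08-12 + 17 days = 1995-08-29.
Next gap: 21 days. 1995-08-29 + 21 days = 1995-09-19.
Next gap: 25 days. 1995-09-19 + 25 days = 1995-10-14.

1995-08-29, 1995-09-19, 1995-10-14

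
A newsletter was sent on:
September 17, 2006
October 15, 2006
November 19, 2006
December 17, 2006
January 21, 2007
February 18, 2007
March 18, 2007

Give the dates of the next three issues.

April 15, 2007; May 20, 2007; June 17, 2007

All dates are Sundays, 28, 35, 28, 35, 28, 28 days apart.
Specifically, the 3rd Sunday of each month.
April 2007 — 3rd Sunday is April 15, 2007.
3rd Sunday of May 2007: May 20, 2007.
3rd Sunday of June 2007: June 17, 2007.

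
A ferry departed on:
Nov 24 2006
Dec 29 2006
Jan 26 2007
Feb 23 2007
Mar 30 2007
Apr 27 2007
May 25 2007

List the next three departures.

These are Fridays with 35, 28, 28, 35, 28, 28-day gaps.
Each is the final Friday of its month — Dec 29 2006 is past the 28th, so '4th Friday' doesn't fit.
Last Friday of June 2007: Jun 29 2007.
July 2007 ends with Friday Jul 27 2007.
August 2007 ends with Friday Aug 31 2007.

Jun 29 2007, Jul 27 2007, Aug 31 2007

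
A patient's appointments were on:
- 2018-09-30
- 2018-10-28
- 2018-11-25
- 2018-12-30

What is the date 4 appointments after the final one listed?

2019-04-28

All Sundays; the gaps (28, 28, 35) vary with month length.
This is the last Sunday of each month.
January 2019 ends with Sunday 2019-01-27.
February 2019 ends with Sunday 2019-02-24.
March 2019 ends with Sunday 2019-03-31.
Last Sunday of April 2019: 2019-04-28.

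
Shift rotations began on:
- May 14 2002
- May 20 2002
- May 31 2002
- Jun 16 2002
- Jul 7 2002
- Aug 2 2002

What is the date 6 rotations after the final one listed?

Apr 20 2003

Intervals are 6, 11, 16, 21, 26 days — an arithmetic progression with common difference 5.
Next gap: 31 days. Aug 2 2002 + 31 days = Sep 2 2002.
Next gap: 36 days. Sep 2 2002 + 36 days = Oct 8 2002.
Next gap: 41 days. Oct 8 2002 + 41 days = Nov 18 2002.
Next gap: 46 days. Nov 18 2002 + 46 days = Jan 3 2003.
Next gap: 51 days. Jan 3 2003 + 51 days = Feb 23 2003.
Next gap: 56 days. Feb 23 2003 + 56 days = Apr 20 2003.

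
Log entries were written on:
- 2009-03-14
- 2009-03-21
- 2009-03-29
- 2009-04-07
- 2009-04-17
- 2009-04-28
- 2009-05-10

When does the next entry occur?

2009-05-23

Intervals are 7, 8, 9, 10, 11, 12 days — an arithmetic progression with common difference 1.
Next gap: 13 days. 2009-05-10 + 13 days = 2009-05-23.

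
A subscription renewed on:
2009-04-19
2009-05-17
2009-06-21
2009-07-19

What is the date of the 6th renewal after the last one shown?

2010-01-17

Gaps: 28, 35, 28 days — a mix of 28 and 35. Every date is a Sunday.
Each is the 3rd Sunday of its month.
3rd Sunday of August 2009: 2009-08-16.
September 2009 — 3rd Sunday is 2009-09-20.
October 2009 — 3rd Sunday is 2009-10-18.
November 2009 — 3rd Sunday is 2009-11-15.
3rd Sunday of December 2009: 2009-12-20.
3rd Sunday of January 2010: 2010-01-17.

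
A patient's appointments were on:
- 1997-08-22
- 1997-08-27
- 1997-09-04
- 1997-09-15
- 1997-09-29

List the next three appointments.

1997-10-16, 1997-11-05, 1997-11-28

Gaps: 5, 8, 11, 14 days — each gap is 3 larger than the previous one.
Next gap: 17 days. 1997-09-29 + 17 days = 1997-10-16.
Next gap: 20 days. 1997-10-16 + 20 days = 1997-11-05.
Next gap: 23 days. 1997-11-05 + 23 days = 1997-11-28.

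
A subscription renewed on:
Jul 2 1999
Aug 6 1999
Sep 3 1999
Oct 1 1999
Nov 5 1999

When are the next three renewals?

Dec 3 1999, Jan 7 2000, Feb 4 2000

All dates are Fridays, 35, 28, 28, 35 days apart.
Specifically, the 1st Friday of each month.
December 1999 — 1st Friday is Dec 3 1999.
1st Friday of January 2000: Jan 7 2000.
February 2000 — 1st Friday is Feb 4 2000.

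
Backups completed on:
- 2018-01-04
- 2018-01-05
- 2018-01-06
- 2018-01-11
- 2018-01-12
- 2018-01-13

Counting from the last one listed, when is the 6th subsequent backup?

2018-01-27

Every event lands on a Thursday or Friday or Saturday (gaps cycle 1, 1, 5, 1, 1).
So the schedule is: every Thursday, Friday and Saturday.
Next Thursday: 2018-01-18.
Next Friday: 2018-01-19.
The following Saturday is 2018-01-20.
Next Thursday: 2018-01-25.
Next Friday: 2018-01-26.
The following Saturday is 2018-01-27.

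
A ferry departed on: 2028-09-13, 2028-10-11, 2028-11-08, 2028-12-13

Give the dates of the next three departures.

All dates are Wednesdays, 28, 28, 35 days apart.
Specifically, the 2nd Wednesday of each month.
2nd Wednesday of January 2029: 2029-01-10.
2nd Wednesday of February 2029: 2029-02-14.
2nd Wednesday of March 2029: 2029-03-14.

2029-01-10, 2029-02-14, 2029-03-14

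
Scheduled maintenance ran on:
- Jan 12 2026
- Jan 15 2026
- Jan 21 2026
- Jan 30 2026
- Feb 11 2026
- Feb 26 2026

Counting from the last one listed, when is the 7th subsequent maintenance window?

Sep 3 2026

Gaps: 3, 6, 9, 12, 15 days — each gap is 3 larger than the previous one.
Next gap: 18 days. Feb 26 2026 + 18 days = Mar 16 2026.
Next gap: 21 days. Mar 16 2026 + 21 days = Apr 6 2026.
Next gap: 24 days. Apr 6 2026 + 24 days = Apr 30 2026.
Next gap: 27 days. Apr 30 2026 + 27 days = May 27 2026.
Next gap: 30 days. May 27 2026 + 30 days = Jun 26 2026.
Next gap: 33 days. Jun 26 2026 + 33 days = Jul 29 2026.
Next gap: 36 days. Jul 29 2026 + 36 days = Sep 3 2026.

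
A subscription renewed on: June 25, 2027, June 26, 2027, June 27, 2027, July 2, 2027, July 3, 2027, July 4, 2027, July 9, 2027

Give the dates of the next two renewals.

July 10, 2027; July 11, 2027

The gap pattern 1, 1, 5, 1, 1, 5 repeats every 3 events.
These are the Fridays, Saturdays and Sundays of each week.
The following Saturday is July 10, 2027.
Next Sunday: July 11, 2027.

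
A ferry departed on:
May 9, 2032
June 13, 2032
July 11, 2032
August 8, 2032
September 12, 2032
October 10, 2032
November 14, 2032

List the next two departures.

December 12, 2032; January 9, 2033

These are Sundays at 28- or 35-day spacing (35, 28, 28, 35, 28, 35).
The pattern: 2nd Sunday of the month.
December 2032 — 2nd Sunday is December 12, 2032.
January 2033 — 2nd Sunday is January 9, 2033.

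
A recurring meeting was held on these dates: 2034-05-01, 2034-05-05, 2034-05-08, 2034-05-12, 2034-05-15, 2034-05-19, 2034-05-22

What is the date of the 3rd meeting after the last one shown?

Every event lands on a Monday or Friday (gaps cycle 4, 3, 4, 3, 4, 3).
So the schedule is: every Monday and Friday.
The following Friday is 2034-05-26.
The following Monday is 2034-05-29.
The following Friday is 2034-06-02.

2034-06-02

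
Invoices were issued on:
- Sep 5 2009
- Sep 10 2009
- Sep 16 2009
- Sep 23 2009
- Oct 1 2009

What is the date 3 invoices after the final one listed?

Gaps: 5, 6, 7, 8 days — each gap is 1 larger than the previous one.
Next gap: 9 days. Oct 1 2009 + 9 days = Oct 10 2009.
Next gap: 10 days. Oct 10 2009 + 10 days = Oct 20 2009.
Next gap: 11 days. Oct 20 2009 + 11 days = Oct 31 2009.

Oct 31 2009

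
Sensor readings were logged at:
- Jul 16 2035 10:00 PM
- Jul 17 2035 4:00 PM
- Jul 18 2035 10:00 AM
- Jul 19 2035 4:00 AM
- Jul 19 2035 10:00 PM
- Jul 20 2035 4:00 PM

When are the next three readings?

Jul 21 2035 10:00 AM, Jul 22 2035 4:00 AM, Jul 22 2035 10:00 PM

Gaps: 18, 18, 18, 18, 18 hours — each event is 18 hours after the previous one.
Jul 20 2035 4:00 PM + 18 h = Jul 21 2035 10:00 AM.
Jul 21 2035 10:00 AM + 18 h = Jul 22 2035 4:00 AM.
Jul 22 2035 4:00 AM + 18 h = Jul 22 2035 10:00 PM.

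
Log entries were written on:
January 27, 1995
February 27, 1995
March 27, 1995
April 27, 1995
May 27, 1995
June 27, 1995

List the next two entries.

July 27, 1995; August 27, 1995

Each date is the 27th; the gaps (31, 28, 31, 30, 31) track the month lengths.
The rule is the 27th of each month.
Next: July 1995 → July 27, 1995.
Next: August 1995 → August 27, 1995.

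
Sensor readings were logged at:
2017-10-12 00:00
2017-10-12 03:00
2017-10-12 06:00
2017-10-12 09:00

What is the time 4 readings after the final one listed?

Spacing: 3, 3, 3 h — constant 3 h.
2017-10-12 09:00 + 3 h = 2017-10-12 12:00.
2017-10-12 12:00 + 3 h = 2017-10-12 15:00.
2017-10-12 15:00 + 3 h = 2017-10-12 18:00.
2017-10-12 18:00 + 3 h = 2017-10-12 21:00.

2017-10-12 21:00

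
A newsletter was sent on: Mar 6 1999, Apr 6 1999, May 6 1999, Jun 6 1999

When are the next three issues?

Gaps: 31, 30, 31 days — not constant. Every event is on the 6th of the month.
Pattern: the 6th of each month.
Next: July 1999 → Jul 6 1999.
August 1999: Aug 6 1999.
Next: September 1999 → Sep 6 1999.

Jul 6 1999, Aug 6 1999, Sep 6 1999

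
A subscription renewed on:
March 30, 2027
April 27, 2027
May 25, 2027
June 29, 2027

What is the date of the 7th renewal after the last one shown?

Every date is a Tuesday; gaps 28, 28, 35 days.
Each is the last Tuesday of its month (at least one falls on the 29th or later, ruling out '4th Tuesday').
Last Tuesday of July 2027: July 27, 2027.
August 2027 ends with Tuesday August 31, 2027.
September 2027 ends with Tuesday September 28, 2027.
October 2027 ends with Tuesday October 26, 2027.
November 2027 ends with Tuesday November 30, 2027.
Last Tuesday of December 2027: December 28, 2027.
Last Tuesday of January 2028: January 25, 2028.

January 25, 2028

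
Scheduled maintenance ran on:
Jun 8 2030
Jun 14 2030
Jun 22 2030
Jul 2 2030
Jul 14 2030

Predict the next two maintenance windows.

Intervals are 6, 8, 10, 12 days — an arithmetic progression with common difference 2.
Next gap: 14 days. Jul 14 2030 + 14 days = Jul 28 2030.
Next gap: 16 days. Jul 28 2030 + 16 days = Aug 13 2030.

Jul 28 2030, Aug 13 2030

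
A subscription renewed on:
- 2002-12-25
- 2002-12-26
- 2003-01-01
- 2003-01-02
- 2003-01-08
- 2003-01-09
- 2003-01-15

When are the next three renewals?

2003-01-16, 2003-01-22, 2003-01-23

Gaps: 1, 6, 1, 6, 1, 6 days — not constant, but cyclic with period 2.
The events fall on every Wednesday and Thursday.
The following Thursday is 2003-01-16.
Next Wednesday: 2003-01-22.
The following Thursday is 2003-01-23.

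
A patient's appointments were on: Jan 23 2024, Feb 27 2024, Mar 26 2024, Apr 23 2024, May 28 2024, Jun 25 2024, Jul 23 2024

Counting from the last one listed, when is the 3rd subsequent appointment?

These are Tuesdays at 28- or 35-day spacing (35, 28, 28, 35, 28, 28).
The pattern: 4th Tuesday of the month.
4th Tuesday of August 2024: Aug 27 2024.
4th Tuesday of September 2024: Sep 24 2024.
4th Tuesday of October 2024: Oct 22 2024.

Oct 22 2024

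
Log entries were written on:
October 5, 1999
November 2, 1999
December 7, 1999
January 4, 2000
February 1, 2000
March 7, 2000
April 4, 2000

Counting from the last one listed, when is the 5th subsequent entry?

September 5, 2000

Gaps: 28, 35, 28, 28, 35, 28 days — a mix of 28 and 35. Every date is a Tuesday.
Each is the 1st Tuesday of its month.
1st Tuesday of May 2000: May 2, 2000.
1st Tuesday of June 2000: June 6, 2000.
1st Tuesday of July 2000: July 4, 2000.
1st Tuesday of August 2000: August 1, 2000.
1st Tuesday of September 2000: September 5, 2000.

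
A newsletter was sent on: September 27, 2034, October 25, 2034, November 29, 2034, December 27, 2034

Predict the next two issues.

All Wednesdays; the gaps (28, 35, 28) vary with month length.
This is the last Wednesday of each month.
January 2035 ends with Wednesday January 31, 2035.
February 2035 ends with Wednesday February 28, 2035.

January 31, 2035; February 28, 2035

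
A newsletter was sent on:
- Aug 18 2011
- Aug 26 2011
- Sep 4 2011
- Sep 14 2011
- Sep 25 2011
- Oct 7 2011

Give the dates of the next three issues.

Oct 20 2011, Nov 3 2011, Nov 18 2011

The spacing grows by 1 each time: 8, 9, 10, 11, 12 days.
Next gap: 13 days. Oct 7 2011 + 13 days = Oct 20 2011.
Next gap: 14 days. Oct 20 2011 + 14 days = Nov 3 2011.
Next gap: 15 days. Nov 3 2011 + 15 days = Nov 18 2011.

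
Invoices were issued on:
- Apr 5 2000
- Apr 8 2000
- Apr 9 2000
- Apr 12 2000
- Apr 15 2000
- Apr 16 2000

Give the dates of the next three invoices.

Apr 19 2000, Apr 22 2000, Apr 23 2000

Gaps: 3, 1, 3, 3, 1 days — not constant, but cyclic with period 3.
The events fall on every Wednesday, Saturday and Sunday.
The following Wednesday is Apr 19 2000.
Next Saturday: Apr 22 2000.
Next Sunday: Apr 23 2000.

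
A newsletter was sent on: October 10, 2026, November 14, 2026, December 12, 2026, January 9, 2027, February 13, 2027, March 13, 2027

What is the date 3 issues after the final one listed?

June 12, 2027

These are Saturdays at 28- or 35-day spacing (35, 28, 28, 35, 28).
The pattern: 2nd Saturday of the month.
April 2027 — 2nd Saturday is April 10, 2027.
2nd Saturday of May 2027: May 8, 2027.
2nd Saturday of June 2027: June 12, 2027.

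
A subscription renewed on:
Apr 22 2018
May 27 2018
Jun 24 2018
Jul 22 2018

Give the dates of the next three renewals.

All dates are Sundays, 35, 28, 28 days apart.
Specifically, the 4th Sunday of each month.
August 2018 — 4th Sunday is Aug 26 2018.
September 2018 — 4th Sunday is Sep 23 2018.
4th Sunday of October 2018: Oct 28 2018.

Aug 26 2018, Sep 23 2018, Oct 28 2018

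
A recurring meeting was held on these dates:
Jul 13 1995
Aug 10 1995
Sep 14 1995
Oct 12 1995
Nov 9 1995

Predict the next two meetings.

These are Thursdays at 28- or 35-day spacing (28, 35, 28, 28).
The pattern: 2nd Thursday of the month.
2nd Thursday of December 1995: Dec 14 1995.
January 1996 — 2nd Thursday is Jan 11 1996.

Dec 14 1995, Jan 11 1996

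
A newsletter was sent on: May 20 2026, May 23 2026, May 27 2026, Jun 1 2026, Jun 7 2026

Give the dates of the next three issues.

Gaps: 3, 4, 5, 6 days — each gap is 1 larger than the previous one.
Next gap: 7 days. Jun 7 2026 + 7 days = Jun 14 2026.
Next gap: 8 days. Jun 14 2026 + 8 days = Jun 22 2026.
Next gap: 9 days. Jun 22 2026 + 9 days = Jul 1 2026.

Jun 14 2026, Jun 22 2026, Jul 1 2026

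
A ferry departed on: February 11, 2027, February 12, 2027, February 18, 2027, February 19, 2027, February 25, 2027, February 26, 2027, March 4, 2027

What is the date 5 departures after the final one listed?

March 19, 2027

The gap pattern 1, 6, 1, 6, 1, 6 repeats every 2 events.
These are the Thursdays and Fridays of each week.
Next Friday: March 5, 2027.
The following Thursday is March 11, 2027.
Next Friday: March 12, 2027.
Next Thursday: March 18, 2027.
Next Friday: March 19, 2027.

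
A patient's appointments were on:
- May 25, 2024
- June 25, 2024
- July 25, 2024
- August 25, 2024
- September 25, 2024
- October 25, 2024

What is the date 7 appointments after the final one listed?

May 25, 2025

The day-of-month is always 25 (31, 30, 31, 31, 30 days between events).
So this recurs on the 25th of each month.
Next: November 2024 → November 25, 2024.
Next: December 2024 → December 25, 2024.
Next: January 2025 → January 25, 2025.
Next: February 2025 → February 25, 2025.
March 2025: March 25, 2025.
April 2025: April 25, 2025.
Next: May 2025 → May 25, 2025.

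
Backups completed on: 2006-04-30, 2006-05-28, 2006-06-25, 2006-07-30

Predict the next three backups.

2006-08-27, 2006-09-24, 2006-10-29

All Sundays; the gaps (28, 28, 35) vary with month length.
This is the last Sunday of each month.
Last Sunday of August 2006: 2006-08-27.
Last Sunday of September 2006: 2006-09-24.
October 2006 ends with Sunday 2006-10-29.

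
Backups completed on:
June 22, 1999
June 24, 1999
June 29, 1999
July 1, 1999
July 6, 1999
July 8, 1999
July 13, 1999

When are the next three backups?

July 15, 1999; July 20, 1999; July 22, 1999

The gap pattern 2, 5, 2, 5, 2, 5 repeats every 2 events.
These are the Tuesdays and Thursdays of each week.
Next Thursday: July 15, 1999.
Next Tuesday: July 20, 1999.
The following Thursday is July 22, 1999.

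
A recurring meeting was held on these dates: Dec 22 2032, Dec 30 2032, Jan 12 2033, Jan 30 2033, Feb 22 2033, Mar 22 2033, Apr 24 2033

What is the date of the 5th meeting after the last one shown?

Intervals are 8, 13, 18, 23, 28, 33 days — an arithmetic progression with common difference 5.
Next gap: 38 days. Apr 24 2033 + 38 days = Jun 1 2033.
Next gap: 43 days. Jun 1 2033 + 43 days = Jul 14 2033.
Next gap: 48 days. Jul 14 2033 + 48 days = Aug 31 2033.
Next gap: 53 days. Aug 31 2033 + 53 days = Oct 23 2033.
Next gap: 58 days. Oct 23 2033 + 58 days = Dec 20 2033.

Dec 20 2033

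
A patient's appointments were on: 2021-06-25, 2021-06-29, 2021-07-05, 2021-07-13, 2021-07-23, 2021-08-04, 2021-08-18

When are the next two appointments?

2021-09-03, 2021-09-21

The spacing grows by 2 each time: 4, 6, 8, 10, 12, 14 days.
Next gap: 16 days. 2021-08-18 + 16 days = 2021-09-03.
Next gap: 18 days. 2021-09-03 + 18 days = 2021-09-21.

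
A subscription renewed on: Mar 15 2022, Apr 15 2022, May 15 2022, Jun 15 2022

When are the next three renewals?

Jul 15 2022, Aug 15 2022, Sep 15 2022

The day-of-month is always 15 (31, 30, 31 days between events).
So this recurs on the 15th of each month.
July 2022: Jul 15 2022.
Next: August 2022 → Aug 15 2022.
Next: September 2022 → Sep 15 2022.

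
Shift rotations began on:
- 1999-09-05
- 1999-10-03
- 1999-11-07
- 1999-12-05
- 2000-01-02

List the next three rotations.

All dates are Sundays, 28, 35, 28, 28 days apart.
Specifically, the 1st Sunday of each month.
February 2000 — 1st Sunday is 2000-02-06.
March 2000 — 1st Sunday is 2000-03-05.
April 2000 — 1st Sunday is 2000-04-02.

2000-02-06, 2000-03-05, 2000-04-02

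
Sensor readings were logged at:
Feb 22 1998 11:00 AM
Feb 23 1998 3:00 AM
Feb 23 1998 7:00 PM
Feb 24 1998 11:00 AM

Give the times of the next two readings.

Feb 25 1998 3:00 AM, Feb 25 1998 7:00 PM

Spacing: 16, 16, 16 h — constant 16 h.
Feb 24 1998 11:00 AM + 16 h = Feb 25 1998 3:00 AM.
Feb 25 1998 3:00 AM + 16 h = Feb 25 1998 7:00 PM.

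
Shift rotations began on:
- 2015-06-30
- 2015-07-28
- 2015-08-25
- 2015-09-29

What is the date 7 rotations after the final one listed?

These are Tuesdays with 28, 28, 35-day gaps.
Each is the final Tuesday of its month — 2015-06-30 is past the 28th, so '4th Tuesday' doesn't fit.
October 2015 ends with Tuesday 2015-10-27.
Last Tuesday of November 2015: 2015-11-24.
Last Tuesday of December 2015: 2015-12-29.
January 2016 ends with Tuesday 2016-01-26.
February 2016 ends with Tuesday 2016-02-23.
March 2016 ends with Tuesday 2016-03-29.
April 2016 ends with Tuesday 2016-04-26.

2016-04-26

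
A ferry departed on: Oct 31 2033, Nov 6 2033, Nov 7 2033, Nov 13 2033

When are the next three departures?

Nov 14 2033, Nov 20 2033, Nov 21 2033

The gap pattern 6, 1, 6 repeats every 2 events.
These are the Mondays and Sundays of each week.
Next Monday: Nov 14 2033.
The following Sunday is Nov 20 2033.
The following Monday is Nov 21 2033.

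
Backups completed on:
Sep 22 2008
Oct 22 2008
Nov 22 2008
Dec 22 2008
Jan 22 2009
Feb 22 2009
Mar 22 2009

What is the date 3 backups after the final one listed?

Jun 22 2009

Each date is the 22nd; the gaps (30, 31, 30, 31, 31, 28) track the month lengths.
The rule is the 22nd of each month.
Next: April 2009 → Apr 22 2009.
May 2009: May 22 2009.
June 2009: Jun 22 2009.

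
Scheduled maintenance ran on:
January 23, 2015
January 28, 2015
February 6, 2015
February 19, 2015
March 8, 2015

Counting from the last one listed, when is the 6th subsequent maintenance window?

September 10, 2015

Gaps: 5, 9, 13, 17 days — each gap is 4 larger than the previous one.
Next gap: 21 days. March 8, 2015 + 21 days = March 29, 2015.
Next gap: 25 days. March 29, 2015 + 25 days = April 23, 2015.
Next gap: 29 days. April 23, 2015 + 29 days = May 22, 2015.
Next gap: 33 days. May 22, 2015 + 33 days = June 24, 2015.
Next gap: 37 days. June 24, 2015 + 37 days = July 31, 2015.
Next gap: 41 days. July 31, 2015 + 41 days = September 10, 2015.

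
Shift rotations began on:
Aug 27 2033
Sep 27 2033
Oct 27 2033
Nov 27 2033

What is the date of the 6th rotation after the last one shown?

May 27 2034

The day-of-month is always 27 (31, 30, 31 days between events).
So this recurs on the 27th of each month.
December 2033: Dec 27 2033.
January 2034: Jan 27 2034.
Next: February 2034 → Feb 27 2034.
March 2034: Mar 27 2034.
Next: April 2034 → Apr 27 2034.
Next: May 2034 → May 27 2034.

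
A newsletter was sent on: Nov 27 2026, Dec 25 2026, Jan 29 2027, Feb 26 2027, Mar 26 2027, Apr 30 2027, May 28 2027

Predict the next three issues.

Jun 25 2027, Jul 30 2027, Aug 27 2027

Every date is a Friday; gaps 28, 35, 28, 28, 35, 28 days.
Each is the last Friday of its month (at least one falls on the 29th or later, ruling out '4th Friday').
June 2027 ends with Friday Jun 25 2027.
July 2027 ends with Friday Jul 30 2027.
August 2027 ends with Friday Aug 27 2027.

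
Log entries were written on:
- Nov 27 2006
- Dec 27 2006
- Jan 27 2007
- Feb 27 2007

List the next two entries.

Gaps: 30, 31, 31 days — not constant. Every event is on the 27th of the month.
Pattern: the 27th of each month.
March 2007: Mar 27 2007.
April 2007: Apr 27 2007.

Mar 27 2007, Apr 27 2007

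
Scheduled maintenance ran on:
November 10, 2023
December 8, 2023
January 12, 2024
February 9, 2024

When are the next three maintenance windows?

All dates are Fridays, 28, 35, 28 days apart.
Specifically, the 2nd Friday of each month.
March 2024 — 2nd Friday is March 8, 2024.
2nd Friday of April 2024: April 12, 2024.
2nd Friday of May 2024: May 10, 2024.

March 8, 2024; April 12, 2024; May 10, 2024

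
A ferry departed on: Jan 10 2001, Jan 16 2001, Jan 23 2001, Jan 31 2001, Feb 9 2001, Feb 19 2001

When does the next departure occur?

Mar 2 2001

The spacing grows by 1 each time: 6, 7, 8, 9, 10 days.
Next gap: 11 days. Feb 19 2001 + 11 days = Mar 2 2001.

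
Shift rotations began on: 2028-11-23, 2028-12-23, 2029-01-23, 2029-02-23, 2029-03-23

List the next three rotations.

2029-04-23, 2029-05-23, 2029-06-23

Gaps: 30, 31, 31, 28 days — not constant. Every event is on the 23rd of the month.
Pattern: the 23rd of each month.
Next: April 2029 → 2029-04-23.
May 2029: 2029-05-23.
Next: June 2029 → 2029-06-23.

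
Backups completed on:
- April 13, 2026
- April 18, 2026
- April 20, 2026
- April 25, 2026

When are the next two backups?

April 27, 2026; May 2, 2026

Gaps: 5, 2, 5 days — not constant, but cyclic with period 2.
The events fall on every Monday and Saturday.
Next Monday: April 27, 2026.
Next Saturday: May 2, 2026.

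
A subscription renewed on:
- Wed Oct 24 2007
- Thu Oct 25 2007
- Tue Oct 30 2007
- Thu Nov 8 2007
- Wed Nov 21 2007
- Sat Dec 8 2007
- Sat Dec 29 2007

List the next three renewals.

Intervals are 1, 5, 9, 13, 17, 21 days — an arithmetic progression with common difference 4.
Next gap: 25 days. Sat Dec 29 2007 + 25 days = Wed Jan 23 2008.
Next gap: 29 days. Wed Jan 23 2008 + 29 days = Thu Feb 21 2008.
Next gap: 33 days. Thu Feb 21 2008 + 33 days = Tue Mar 25 2008.

Wed Jan 23 2008, Thu Feb 21 2008, Tue Mar 25 2008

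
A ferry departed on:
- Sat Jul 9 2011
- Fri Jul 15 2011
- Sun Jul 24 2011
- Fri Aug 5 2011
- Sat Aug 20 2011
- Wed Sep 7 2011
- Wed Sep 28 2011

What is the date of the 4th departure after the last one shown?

Intervals are 6, 9, 12, 15, 18, 21 days — an arithmetic progression with common difference 3.
Next gap: 24 days. Wed Sep 28 2011 + 24 days = Sat Oct 22 2011.
Next gap: 27 days. Sat Oct 22 2011 + 27 days = Fri Nov 18 2011.
Next gap: 30 days. Fri Nov 18 2011 + 30 days = Sun Dec 18 2011.
Next gap: 33 days. Sun Dec 18 2011 + 33 days = Fri Jan 20 2012.

Fri Jan 20 2012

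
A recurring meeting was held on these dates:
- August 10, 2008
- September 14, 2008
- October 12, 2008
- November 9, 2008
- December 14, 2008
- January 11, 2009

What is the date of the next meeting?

February 8, 2009

These are Sundays at 28- or 35-day spacing (35, 28, 28, 35, 28).
The pattern: 2nd Sunday of the month.
February 2009 — 2nd Sunday is February 8, 2009.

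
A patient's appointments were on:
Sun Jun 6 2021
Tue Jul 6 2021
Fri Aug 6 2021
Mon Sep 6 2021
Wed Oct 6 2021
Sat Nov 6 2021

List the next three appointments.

The day-of-month is always 6 (30, 31, 31, 30, 31 days between events).
So this recurs on the 6th of each month.
Next: December 2021 → Mon Dec 6 2021.
January 2022: Thu Jan 6 2022.
Next: February 2022 → Sun Feb 6 2022.

Mon Dec 6 2021, Thu Jan 6 2022, Sun Feb 6 2022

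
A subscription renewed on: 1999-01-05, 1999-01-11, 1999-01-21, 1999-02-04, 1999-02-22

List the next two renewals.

Gaps: 6, 10, 14, 18 days — each gap is 4 larger than the previous one.
Next gap: 22 days. 1999-02-22 + 22 days = 1999-03-16.
Next gap: 26 days. 1999-03-16 + 26 days = 1999-04-11.

1999-03-16, 1999-04-11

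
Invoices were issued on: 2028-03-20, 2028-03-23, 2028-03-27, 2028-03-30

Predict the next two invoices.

Every event lands on a Monday or Thursday (gaps cycle 3, 4, 3).
So the schedule is: every Monday and Thursday.
The following Monday is 2028-04-03.
The following Thursday is 2028-04-06.

2028-04-03, 2028-04-06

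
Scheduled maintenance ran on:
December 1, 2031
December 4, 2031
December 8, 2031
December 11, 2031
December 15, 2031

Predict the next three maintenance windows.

December 18, 2031; December 22, 2031; December 25, 2031

Gaps: 3, 4, 3, 4 days — not constant, but cyclic with period 2.
The events fall on every Monday and Thursday.
Next Thursday: December 18, 2031.
The following Monday is December 22, 2031.
The following Thursday is December 25, 2031.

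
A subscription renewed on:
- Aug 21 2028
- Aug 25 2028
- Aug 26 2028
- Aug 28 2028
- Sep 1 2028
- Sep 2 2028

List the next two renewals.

Sep 4 2028, Sep 8 2028

Every event lands on a Monday or Friday or Saturday (gaps cycle 4, 1, 2, 4, 1).
So the schedule is: every Monday, Friday and Saturday.
The following Monday is Sep 4 2028.
The following Friday is Sep 8 2028.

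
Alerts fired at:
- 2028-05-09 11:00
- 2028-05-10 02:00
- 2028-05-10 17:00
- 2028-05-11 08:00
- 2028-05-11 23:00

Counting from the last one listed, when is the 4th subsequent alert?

Spacing: 15, 15, 15, 15 h — constant 15 h.
2028-05-11 23:00 + 15 h = 2028-05-12 14:00.
2028-05-12 14:00 + 15 h = 2028-05-13 05:00.
2028-05-13 05:00 + 15 h = 2028-05-13 20:00.
2028-05-13 20:00 + 15 h = 2028-05-14 11:00.

2028-05-14 11:00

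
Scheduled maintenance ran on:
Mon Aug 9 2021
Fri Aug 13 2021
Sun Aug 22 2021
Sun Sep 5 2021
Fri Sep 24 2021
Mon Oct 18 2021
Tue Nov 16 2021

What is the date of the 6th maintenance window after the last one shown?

Intervals are 4, 9, 14, 19, 24, 29 days — an arithmetic progression with common difference 5.
Next gap: 34 days. Tue Nov 16 2021 + 34 days = Mon Dec 20 2021.
Next gap: 39 days. Mon Dec 20 2021 + 39 days = Fri Jan 28 2022.
Next gap: 44 days. Fri Jan 28 2022 + 44 days = Sun Mar 13 2022.
Next gap: 49 days. Sun Mar 13 2022 + 49 days = Sun May 1 2022.
Next gap: 54 days. Sun May 1 2022 + 54 days = Fri Jun 24 2022.
Next gap: 59 days. Fri Jun 24 2022 + 59 days = Mon Aug 22 2022.

Mon Aug 22 2022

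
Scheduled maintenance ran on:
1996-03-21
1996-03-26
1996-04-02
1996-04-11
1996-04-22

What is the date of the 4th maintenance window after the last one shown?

Gaps: 5, 7, 9, 11 days — each gap is 2 larger than the previous one.
Next gap: 13 days. 1996-04-22 + 13 days = 1996-05-05.
Next gap: 15 days. 1996-05-05 + 15 days = 1996-05-20.
Next gap: 17 days. 1996-05-20 + 17 days = 1996-06-06.
Next gap: 19 days. 1996-06-06 + 19 days = 1996-06-25.

1996-06-25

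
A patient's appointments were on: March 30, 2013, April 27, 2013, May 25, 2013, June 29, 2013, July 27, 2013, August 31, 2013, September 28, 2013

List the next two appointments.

All Saturdays; the gaps (28, 28, 35, 28, 35, 28) vary with month length.
This is the last Saturday of each month.
October 2013 ends with Saturday October 26, 2013.
Last Saturday of November 2013: November 30, 2013.

October 26, 2013; November 30, 2013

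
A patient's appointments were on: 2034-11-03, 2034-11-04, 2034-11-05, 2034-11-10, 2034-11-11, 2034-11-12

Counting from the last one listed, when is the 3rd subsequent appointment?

Every event lands on a Friday or Saturday or Sunday (gaps cycle 1, 1, 5, 1, 1).
So the schedule is: every Friday, Saturday and Sunday.
Next Friday: 2034-11-17.
The following Saturday is 2034-11-18.
The following Sunday is 2034-11-19.

2034-11-19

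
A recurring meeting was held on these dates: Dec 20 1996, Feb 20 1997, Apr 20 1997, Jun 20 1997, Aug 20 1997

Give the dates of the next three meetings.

The day-of-month is always 20 (62, 59, 61, 61 days between events).
So this recurs on the 20th of every 2 months.
Next: October 1997 → Oct 20 1997.
December 1997: Dec 20 1997.
Next: February 1998 → Feb 20 1998.

Oct 20 1997, Dec 20 1997, Feb 20 1998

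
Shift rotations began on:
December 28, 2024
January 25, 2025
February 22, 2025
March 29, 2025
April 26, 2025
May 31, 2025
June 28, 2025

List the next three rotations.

Every date is a Saturday; gaps 28, 28, 35, 28, 35, 28 days.
Each is the last Saturday of its month (at least one falls on the 29th or later, ruling out '4th Saturday').
July 2025 ends with Saturday July 26, 2025.
August 2025 ends with Saturday August 30, 2025.
September 2025 ends with Saturday September 27, 2025.

July 26, 2025; August 30, 2025; September 27, 2025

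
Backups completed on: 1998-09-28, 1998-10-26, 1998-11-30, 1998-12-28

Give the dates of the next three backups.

1999-01-25, 1999-02-22, 1999-03-29

Every date is a Monday; gaps 28, 35, 28 days.
Each is the last Monday of its month (at least one falls on the 29th or later, ruling out '4th Monday').
January 1999 ends with Monday 1999-01-25.
February 1999 ends with Monday 1999-02-22.
March 1999 ends with Monday 1999-03-29.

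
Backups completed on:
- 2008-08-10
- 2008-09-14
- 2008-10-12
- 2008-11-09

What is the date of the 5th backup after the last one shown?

Gaps: 35, 28, 28 days — a mix of 28 and 35. Every date is a Sunday.
Each is the 2nd Sunday of its month.
2nd Sunday of December 2008: 2008-12-14.
2nd Sunday of January 2009: 2009-01-11.
2nd Sunday of February 2009: 2009-02-08.
March 2009 — 2nd Sunday is 2009-03-08.
April 2009 — 2nd Sunday is 2009-04-12.

2009-04-12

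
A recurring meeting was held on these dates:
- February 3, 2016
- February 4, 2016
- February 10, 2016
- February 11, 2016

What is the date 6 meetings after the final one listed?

March 3, 2016

The gap pattern 1, 6, 1 repeats every 2 events.
These are the Wednesdays and Thursdays of each week.
Next Wednesday: February 17, 2016.
The following Thursday is February 18, 2016.
The following Wednesday is February 24, 2016.
The following Thursday is February 25, 2016.
Next Wednesday: March 2, 2016.
The following Thursday is March 3, 2016.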